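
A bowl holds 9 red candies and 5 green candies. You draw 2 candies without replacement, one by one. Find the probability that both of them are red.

36/91

P(all red) = 9/14 × 8/13 = 72/182 = 36/91.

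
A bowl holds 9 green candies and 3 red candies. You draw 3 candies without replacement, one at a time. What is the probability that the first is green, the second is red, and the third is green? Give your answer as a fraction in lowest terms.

Chain rule:
P = 9/12 × 3/11 × 8/10 = 216/1320 = 9/55.

9/55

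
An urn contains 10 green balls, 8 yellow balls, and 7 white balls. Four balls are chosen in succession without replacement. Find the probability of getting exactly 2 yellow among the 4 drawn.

1904/6325

One ordering (yellow drawn first) has probability 8/25 × 7/24 × 17/23 × 16/22 = 15232/303600 = 952/18975.
There are C(4,2) = 6 such orderings, each equally likely, so P = 6 × 952/18975 = 1904/6325.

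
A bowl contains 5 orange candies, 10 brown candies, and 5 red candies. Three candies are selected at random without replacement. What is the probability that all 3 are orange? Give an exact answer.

P(every draw is orange) = 5/20 × 4/19 × 3/18 = 60/6840 = 1/114.

1/114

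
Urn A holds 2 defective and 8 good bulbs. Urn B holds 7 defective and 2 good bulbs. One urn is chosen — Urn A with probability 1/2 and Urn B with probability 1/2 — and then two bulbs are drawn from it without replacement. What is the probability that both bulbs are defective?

109/360

From Urn A: P(both defective) = (2/10)(1/9) = 1/45.
From Urn B: P(both defective) = (7/9)(6/8) = 7/12.
Total probability = (1/2)(1/45) + (1/2)(7/12) = 109/360.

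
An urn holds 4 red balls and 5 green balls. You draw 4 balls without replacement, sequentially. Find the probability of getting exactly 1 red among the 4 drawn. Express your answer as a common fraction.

20/63

One ordering (red drawn first) has probability 4/9 × 5/8 × 4/7 × 3/6 = 240/3024 = 5/63.
There are C(4,1) = 4 such orderings, each equally likely, so P = 4 × 5/63 = 20/63.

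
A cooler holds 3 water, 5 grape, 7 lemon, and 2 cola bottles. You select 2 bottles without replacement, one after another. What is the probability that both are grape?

P(every draw is grape) = 5/17 × 4/16 = 20/272 = 5/68.

5/68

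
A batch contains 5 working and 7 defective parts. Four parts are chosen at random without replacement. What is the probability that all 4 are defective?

P(all defective) = 7/12 × 6/11 × 5/10 × 4/9 = 840/11880 = 7/99.

7/99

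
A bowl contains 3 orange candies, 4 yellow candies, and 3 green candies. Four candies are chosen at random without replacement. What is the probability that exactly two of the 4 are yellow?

3/7

One ordering (yellow drawn first) has probability 4/10 × 3/9 × 6/8 × 5/7 = 360/5040 = 1/14.
There are C(4,2) = 6 such orderings, each equally likely, so P = 6 × 1/14 = 3/7.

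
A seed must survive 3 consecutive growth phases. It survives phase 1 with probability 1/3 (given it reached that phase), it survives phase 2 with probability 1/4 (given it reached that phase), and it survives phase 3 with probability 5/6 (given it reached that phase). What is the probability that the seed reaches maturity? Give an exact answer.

The events are sequential, so multiply the conditional probabilities:
P = 1/3 × 1/4 × 5/6 = 5/72.

5/72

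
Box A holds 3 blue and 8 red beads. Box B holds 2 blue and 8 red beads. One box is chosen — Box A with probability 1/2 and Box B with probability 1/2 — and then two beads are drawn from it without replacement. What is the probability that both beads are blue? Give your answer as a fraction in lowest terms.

From Box A: P(both blue) = (3/11)(2/10) = 3/55.
From Box B: P(both blue) = (2/10)(1/9) = 1/45.
Total probability = (1/2)(3/55) + (1/2)(1/45) = 19/495.

19/495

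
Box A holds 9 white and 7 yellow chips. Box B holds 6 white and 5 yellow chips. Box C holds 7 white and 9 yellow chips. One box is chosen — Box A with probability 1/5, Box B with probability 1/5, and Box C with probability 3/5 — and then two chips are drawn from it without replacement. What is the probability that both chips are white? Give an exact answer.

From Box A: P(both white) = (9/16)(8/15) = 3/10.
From Box B: P(both white) = (6/11)(5/10) = 3/11.
From Box C: P(both white) = (7/16)(6/15) = 7/40.
Total probability = (1/5)(3/10) + (1/5)(3/11) + (3/5)(7/40) = 483/2200.

483/2200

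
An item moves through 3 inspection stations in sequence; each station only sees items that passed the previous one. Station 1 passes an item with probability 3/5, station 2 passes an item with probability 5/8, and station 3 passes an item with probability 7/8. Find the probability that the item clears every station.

21/64

Multiplying along the chain,
P = 3/5 × 5/8 × 7/8 = 105/320 = 21/64.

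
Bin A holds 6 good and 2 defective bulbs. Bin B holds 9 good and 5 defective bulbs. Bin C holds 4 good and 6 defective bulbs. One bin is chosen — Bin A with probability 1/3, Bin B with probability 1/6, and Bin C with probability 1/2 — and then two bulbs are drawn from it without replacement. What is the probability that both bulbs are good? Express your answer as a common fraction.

From Bin A: P(both good) = (6/8)(5/7) = 15/28.
From Bin B: P(both good) = (9/14)(8/13) = 36/91.
From Bin C: P(both good) = (4/10)(3/9) = 2/15.
Total probability = (1/3)(15/28) + (1/6)(36/91) + (1/2)(2/15) = 1699/5460.

1699/5460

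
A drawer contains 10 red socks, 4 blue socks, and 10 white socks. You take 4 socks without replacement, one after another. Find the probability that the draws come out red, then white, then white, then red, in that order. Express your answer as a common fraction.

Each draw changes the counts, so multiply the conditional probabilities along the sequence:
P = 10/24 × 10/23 × 9/22 × 9/21 = 8100/255024 = 225/7084.

225/7084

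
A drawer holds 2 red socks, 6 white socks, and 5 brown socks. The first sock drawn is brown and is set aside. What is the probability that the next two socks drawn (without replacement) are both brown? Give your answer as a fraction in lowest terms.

1/11

After the first draw, 4 of the remaining 12 socks are brown.
P = 4/12 × 3/11 = 12/132 = 1/11.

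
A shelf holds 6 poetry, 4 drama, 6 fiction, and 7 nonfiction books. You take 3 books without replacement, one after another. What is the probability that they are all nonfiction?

P(every draw is nonfiction) = 7/23 × 6/22 × 5/21 = 210/10626 = 5/253.

5/253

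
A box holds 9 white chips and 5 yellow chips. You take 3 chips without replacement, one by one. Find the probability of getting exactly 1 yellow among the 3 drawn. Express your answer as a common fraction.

One ordering (yellow drawn first) has probability 5/14 × 9/13 × 8/12 = 360/2184 = 15/91.
There are C(3,1) = 3 such orderings, each equally likely, so P = 3 × 15/91 = 45/91.

45/91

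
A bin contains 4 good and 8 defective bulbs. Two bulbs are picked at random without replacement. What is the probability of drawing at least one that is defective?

10/11

P(no defective) = 4/12 × 3/11 = 12/132 = 1/11.
P(at least one) = 1 − 1/11 = 10/11.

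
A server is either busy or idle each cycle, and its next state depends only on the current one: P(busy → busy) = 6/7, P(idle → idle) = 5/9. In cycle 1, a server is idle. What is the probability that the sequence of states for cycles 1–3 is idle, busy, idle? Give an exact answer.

Cycle 1 is given. For each transition, use the conditional probability from the current state:
P(busy | idle) = 4/9; P(idle | busy) = 1/7.
P = 4/9 × 1/7 = 4/63.

4/63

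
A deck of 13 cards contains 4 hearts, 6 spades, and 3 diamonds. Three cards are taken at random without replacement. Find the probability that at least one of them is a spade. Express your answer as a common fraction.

251/286

P(no spades) = 7/13 × 6/12 × 5/11 = 210/1716 = 35/286.
P(at least one) = 1 − 35/286 = 251/286.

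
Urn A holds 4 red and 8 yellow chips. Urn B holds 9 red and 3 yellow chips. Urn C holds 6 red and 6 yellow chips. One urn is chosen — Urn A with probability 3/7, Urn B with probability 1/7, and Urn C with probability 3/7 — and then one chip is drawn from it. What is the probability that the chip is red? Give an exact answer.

13/28

From Urn A: P(red) = 4/12.
From Urn B: P(red) = 9/12.
From Urn C: P(red) = 6/12.
Total probability = (3/7)(4/12) + (1/7)(9/12) + (3/7)(6/12) = 13/28.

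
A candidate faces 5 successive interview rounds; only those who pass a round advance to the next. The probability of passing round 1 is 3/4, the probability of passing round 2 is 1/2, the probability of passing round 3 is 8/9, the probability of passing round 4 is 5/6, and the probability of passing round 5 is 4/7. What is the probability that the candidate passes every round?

The events are sequential, so multiply the conditional probabilities:
P = 3/4 × 1/2 × 8/9 × 5/6 × 4/7 = 480/3024 = 10/63.

10/63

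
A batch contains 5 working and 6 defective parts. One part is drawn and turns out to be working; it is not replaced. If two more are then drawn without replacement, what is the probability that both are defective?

With the first part removed, 6 defective remain out of 10.
P = 6/10 × 5/9 = 30/90 = 1/3.

1/3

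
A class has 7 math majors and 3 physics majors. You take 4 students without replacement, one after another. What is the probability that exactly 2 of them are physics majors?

One ordering (physics majors drawn first) has probability 3/10 × 2/9 × 7/8 × 6/7 = 252/5040 = 1/20.
There are C(4,2) = 6 such orderings, each equally likely, so P = 6 × 1/20 = 3/10.

3/10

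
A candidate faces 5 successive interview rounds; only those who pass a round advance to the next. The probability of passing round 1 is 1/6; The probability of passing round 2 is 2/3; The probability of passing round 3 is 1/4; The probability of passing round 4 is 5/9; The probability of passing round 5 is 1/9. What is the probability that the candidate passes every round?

The events are sequential, so multiply the conditional probabilities:
P = 1/6 × 2/3 × 1/4 × 5/9 × 1/9 = 10/5832 = 5/2916.

5/2916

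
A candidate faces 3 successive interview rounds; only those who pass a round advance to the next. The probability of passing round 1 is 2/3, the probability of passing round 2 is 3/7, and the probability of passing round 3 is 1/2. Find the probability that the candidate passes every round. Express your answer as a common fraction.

Each stage is reached only if all earlier stages succeed, so
P = 2/3 × 3/7 × 1/2 = 6/42 = 1/7.

1/7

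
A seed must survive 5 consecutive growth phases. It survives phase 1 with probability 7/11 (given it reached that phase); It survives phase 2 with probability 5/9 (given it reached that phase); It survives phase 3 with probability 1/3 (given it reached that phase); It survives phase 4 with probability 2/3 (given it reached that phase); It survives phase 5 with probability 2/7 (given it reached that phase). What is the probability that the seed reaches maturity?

20/891

Multiplying along the chain,
P = 7/11 × 5/9 × 1/3 × 2/3 × 2/7 = 140/6237 = 20/891.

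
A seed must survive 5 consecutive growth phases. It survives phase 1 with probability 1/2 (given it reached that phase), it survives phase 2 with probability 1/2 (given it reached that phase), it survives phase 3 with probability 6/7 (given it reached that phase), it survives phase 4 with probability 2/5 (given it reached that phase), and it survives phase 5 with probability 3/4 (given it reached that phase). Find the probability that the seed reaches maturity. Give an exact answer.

9/140

Each stage is reached only if all earlier stages succeed, so
P = 1/2 × 1/2 × 6/7 × 2/5 × 3/4 = 36/560 = 9/140.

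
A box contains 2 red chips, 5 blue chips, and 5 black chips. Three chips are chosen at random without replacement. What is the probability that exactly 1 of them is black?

21/44

One ordering (black drawn first) has probability 5/12 × 7/11 × 6/10 = 210/1320 = 7/44.
There are C(3,1) = 3 such orderings, each equally likely, so P = 3 × 7/44 = 21/44.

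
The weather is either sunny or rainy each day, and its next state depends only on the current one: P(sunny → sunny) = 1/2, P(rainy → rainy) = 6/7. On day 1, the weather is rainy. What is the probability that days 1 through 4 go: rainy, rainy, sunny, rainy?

Day 1 is given. For each transition, use the conditional probability from the current state:
P(rainy | rainy) = 6/7; P(sunny | rainy) = 1/7; P(rainy | sunny) = 1/2.
P = 6/7 × 1/7 × 1/2 = 6/98 = 3/49.

3/49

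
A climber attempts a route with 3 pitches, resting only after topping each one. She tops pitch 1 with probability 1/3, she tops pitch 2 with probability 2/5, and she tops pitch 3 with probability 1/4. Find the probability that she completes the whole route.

1/30

The events are sequential, so multiply the conditional probabilities:
P = 1/3 × 2/5 × 1/4 = 2/60 = 1/30.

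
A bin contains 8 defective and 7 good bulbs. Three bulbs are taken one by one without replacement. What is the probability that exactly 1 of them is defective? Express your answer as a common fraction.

24/65

One ordering (defective drawn first) has probability 8/15 × 7/14 × 6/13 = 336/2730 = 8/65.
There are C(3,1) = 3 such orderings, each equally likely, so P = 3 × 8/65 = 24/65.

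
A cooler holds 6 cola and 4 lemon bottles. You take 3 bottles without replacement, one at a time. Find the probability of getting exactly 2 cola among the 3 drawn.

One ordering (cola drawn first) has probability 6/10 × 5/9 × 4/8 = 120/720 = 1/6.
There are C(3,2) = 3 such orderings, each equally likely, so P = 3 × 1/6 = 1/2.

1/2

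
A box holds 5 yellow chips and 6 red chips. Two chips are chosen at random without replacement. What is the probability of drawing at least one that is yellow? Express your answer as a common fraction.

P(no yellow) = 6/11 × 5/10 = 30/110 = 3/11.
P(at least one) = 1 − 3/11 = 8/11.

8/11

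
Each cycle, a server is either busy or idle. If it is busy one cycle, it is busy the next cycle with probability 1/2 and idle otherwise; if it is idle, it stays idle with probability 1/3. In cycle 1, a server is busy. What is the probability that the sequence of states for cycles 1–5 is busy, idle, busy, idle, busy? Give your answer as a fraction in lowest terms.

1/9

Cycle 1 is given. For each transition, use the conditional probability from the current state:
P(idle | busy) = 1/2; P(busy | idle) = 2/3; P(idle | busy) = 1/2; P(busy | idle) = 2/3.
P = 1/2 × 2/3 × 1/2 × 2/3 = 4/36 = 1/9.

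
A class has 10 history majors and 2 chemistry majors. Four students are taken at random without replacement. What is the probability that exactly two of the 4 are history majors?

1/11

One ordering (history majors drawn first) has probability 10/12 × 9/11 × 2/10 × 1/9 = 180/11880 = 1/66.
There are C(4,2) = 6 such orderings, each equally likely, so P = 6 × 1/66 = 1/11.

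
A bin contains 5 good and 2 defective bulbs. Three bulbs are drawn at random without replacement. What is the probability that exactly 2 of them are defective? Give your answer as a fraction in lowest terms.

One ordering (defective drawn first) has probability 2/7 × 1/6 × 5/5 = 10/210 = 1/21.
There are C(3,2) = 3 such orderings, each equally likely, so P = 3 × 1/21 = 1/7.

1/7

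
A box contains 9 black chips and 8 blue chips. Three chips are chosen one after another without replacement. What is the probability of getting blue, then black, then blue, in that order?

Each draw changes the counts, so multiply the conditional probabilities along the sequence:
P = 8/17 × 9/16 × 7/15 = 504/4080 = 21/170.

21/170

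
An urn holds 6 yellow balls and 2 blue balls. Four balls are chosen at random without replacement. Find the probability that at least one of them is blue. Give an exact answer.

11/14

P(no blue) = 6/8 × 5/7 × 4/6 × 3/5 = 360/1680 = 3/14.
P(at least one) = 1 − 3/14 = 11/14.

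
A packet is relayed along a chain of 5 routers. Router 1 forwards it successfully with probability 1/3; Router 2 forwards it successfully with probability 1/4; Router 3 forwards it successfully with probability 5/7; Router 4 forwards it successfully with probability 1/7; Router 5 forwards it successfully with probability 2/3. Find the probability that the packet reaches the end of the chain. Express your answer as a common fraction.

Each stage is reached only if all earlier stages succeed, so
P = 1/3 × 1/4 × 5/7 × 1/7 × 2/3 = 10/1764 = 5/882.

5/882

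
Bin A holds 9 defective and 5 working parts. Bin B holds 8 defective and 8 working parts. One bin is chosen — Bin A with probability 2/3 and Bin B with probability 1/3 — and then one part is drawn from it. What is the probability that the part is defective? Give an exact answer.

25/42

From Bin A: P(defective) = 9/14.
From Bin B: P(defective) = 8/16.
Total probability = (2/3)(9/14) + (1/3)(8/16) = 25/42.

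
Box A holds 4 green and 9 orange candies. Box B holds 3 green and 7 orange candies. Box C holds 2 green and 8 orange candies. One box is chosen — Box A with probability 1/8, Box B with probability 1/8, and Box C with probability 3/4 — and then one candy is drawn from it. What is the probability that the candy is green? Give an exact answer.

47/208

From Box A: P(green) = 4/13.
From Box B: P(green) = 3/10.
From Box C: P(green) = 2/10.
Total probability = (1/8)(4/13) + (1/8)(3/10) + (3/4)(2/10) = 47/208.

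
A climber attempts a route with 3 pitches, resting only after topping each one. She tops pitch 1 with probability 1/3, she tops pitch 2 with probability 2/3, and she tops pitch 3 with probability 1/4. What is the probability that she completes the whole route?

Multiplying along the chain,
P = 1/3 × 2/3 × 1/4 = 2/36 = 1/18.

1/18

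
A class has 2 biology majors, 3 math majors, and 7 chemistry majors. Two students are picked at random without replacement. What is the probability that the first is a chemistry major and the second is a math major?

Multiply the probability of each draw given the previous ones:
P = 7/12 × 3/11 = 21/132 = 7/44.

7/44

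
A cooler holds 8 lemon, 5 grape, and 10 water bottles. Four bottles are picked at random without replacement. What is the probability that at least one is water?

148/161

P(no water) = 13/23 × 12/22 × 11/21 × 10/20 = 17160/212520 = 13/161.
P(at least one) = 1 − 13/161 = 148/161.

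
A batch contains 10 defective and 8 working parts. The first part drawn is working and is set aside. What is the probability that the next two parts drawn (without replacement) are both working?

After the first draw, 7 of the remaining 17 parts are working.
P = 7/17 × 6/16 = 42/272 = 21/136.

21/136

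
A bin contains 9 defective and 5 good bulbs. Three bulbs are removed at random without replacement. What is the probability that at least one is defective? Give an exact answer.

P(no defective) = 5/14 × 4/13 × 3/12 = 60/2184 = 5/182.
P(at least one) = 1 − 5/182 = 177/182.

177/182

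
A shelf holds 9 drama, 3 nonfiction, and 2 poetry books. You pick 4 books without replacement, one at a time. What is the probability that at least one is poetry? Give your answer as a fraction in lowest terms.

46/91

P(no poetry) = 12/14 × 11/13 × 10/12 × 9/11 = 11880/24024 = 45/91.
P(at least one) = 1 − 45/91 = 46/91.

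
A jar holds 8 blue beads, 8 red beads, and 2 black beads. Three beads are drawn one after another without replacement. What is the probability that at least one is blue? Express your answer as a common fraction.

P(no blue) = 10/18 × 9/17 × 8/16 = 720/4896 = 5/34.
P(at least one) = 1 − 5/34 = 29/34.

29/34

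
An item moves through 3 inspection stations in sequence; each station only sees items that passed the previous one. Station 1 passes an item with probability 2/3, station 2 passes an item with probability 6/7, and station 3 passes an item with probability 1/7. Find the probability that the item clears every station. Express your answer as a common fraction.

4/49

Each stage is reached only if all earlier stages succeed, so
P = 2/3 × 6/7 × 1/7 = 12/147 = 4/49.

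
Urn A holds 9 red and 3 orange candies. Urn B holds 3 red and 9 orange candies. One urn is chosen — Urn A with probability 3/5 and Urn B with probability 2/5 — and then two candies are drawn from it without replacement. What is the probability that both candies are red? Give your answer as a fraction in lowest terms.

19/55

From Urn A: P(both red) = (9/12)(8/11) = 6/11.
From Urn B: P(both red) = (3/12)(2/11) = 1/22.
Total probability = (3/5)(6/11) + (2/5)(1/22) = 19/55.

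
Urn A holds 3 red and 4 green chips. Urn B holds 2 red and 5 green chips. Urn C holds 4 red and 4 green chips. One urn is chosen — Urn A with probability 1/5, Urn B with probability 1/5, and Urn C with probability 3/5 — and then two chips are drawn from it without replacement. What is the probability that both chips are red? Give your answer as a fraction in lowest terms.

1/6

From Urn A: P(both red) = (3/7)(2/6) = 1/7.
From Urn B: P(both red) = (2/7)(1/6) = 1/21.
From Urn C: P(both red) = (4/8)(3/7) = 3/14.
Total probability = (1/5)(1/7) + (1/5)(1/21) + (3/5)(3/14) = 1/6.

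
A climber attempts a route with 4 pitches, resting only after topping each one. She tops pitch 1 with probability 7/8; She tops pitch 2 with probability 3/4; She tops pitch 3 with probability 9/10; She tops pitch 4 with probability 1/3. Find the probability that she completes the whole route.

Multiplying along the chain,
P = 7/8 × 3/4 × 9/10 × 1/3 = 189/960 = 63/320.

63/320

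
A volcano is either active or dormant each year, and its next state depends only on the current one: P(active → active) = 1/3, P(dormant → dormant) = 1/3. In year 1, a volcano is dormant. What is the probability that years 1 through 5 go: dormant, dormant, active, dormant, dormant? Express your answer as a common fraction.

Year 1 is given. For each transition, use the conditional probability from the current state:
P(dormant | dormant) = 1/3; P(active | dormant) = 2/3; P(dormant | active) = 2/3; P(dormant | dormant) = 1/3.
P = 1/3 × 2/3 × 2/3 × 1/3 = 4/81.

4/81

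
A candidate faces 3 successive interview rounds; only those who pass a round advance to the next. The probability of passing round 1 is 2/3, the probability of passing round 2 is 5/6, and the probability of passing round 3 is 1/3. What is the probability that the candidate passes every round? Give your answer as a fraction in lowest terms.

The events are sequential, so multiply the conditional probabilities:
P = 2/3 × 5/6 × 1/3 = 10/54 = 5/27.

5/27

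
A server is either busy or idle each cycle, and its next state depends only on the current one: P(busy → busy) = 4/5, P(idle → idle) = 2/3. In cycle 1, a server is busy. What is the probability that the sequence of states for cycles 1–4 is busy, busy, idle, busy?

Cycle 1 is given. For each transition, use the conditional probability from the current state:
P(busy | busy) = 4/5; P(idle | busy) = 1/5; P(busy | idle) = 1/3.
P = 4/5 × 1/5 × 1/3 = 4/75.

4/75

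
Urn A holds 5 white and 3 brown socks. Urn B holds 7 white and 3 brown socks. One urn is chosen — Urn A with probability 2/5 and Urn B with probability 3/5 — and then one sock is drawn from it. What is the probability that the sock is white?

67/100

From Urn A: P(white) = 5/8.
From Urn B: P(white) = 7/10.
Total probability = (2/5)(5/8) + (3/5)(7/10) = 67/100.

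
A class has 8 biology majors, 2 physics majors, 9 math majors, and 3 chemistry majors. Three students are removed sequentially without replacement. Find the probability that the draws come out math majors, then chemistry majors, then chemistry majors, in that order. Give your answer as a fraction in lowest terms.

Multiply the probability of each draw given the previous ones:
P = 9/22 × 3/21 × 2/20 = 54/9240 = 9/1540.

9/1540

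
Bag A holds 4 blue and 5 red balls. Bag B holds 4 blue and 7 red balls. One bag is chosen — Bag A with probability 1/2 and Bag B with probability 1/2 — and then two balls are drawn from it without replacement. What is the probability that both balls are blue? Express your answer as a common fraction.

From Bag A: P(both blue) = (4/9)(3/8) = 1/6.
From Bag B: P(both blue) = (4/11)(3/10) = 6/55.
Total probability = (1/2)(1/6) + (1/2)(6/55) = 91/660.

91/660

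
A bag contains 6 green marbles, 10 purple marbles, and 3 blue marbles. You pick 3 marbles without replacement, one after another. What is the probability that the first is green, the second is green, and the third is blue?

5/323

Chain rule:
P = 6/19 × 5/18 × 3/17 = 90/5814 = 5/323.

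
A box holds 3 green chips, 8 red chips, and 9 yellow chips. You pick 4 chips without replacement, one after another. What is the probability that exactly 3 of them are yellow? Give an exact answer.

One ordering (yellow drawn first) has probability 9/20 × 8/19 × 7/18 × 11/17 = 5544/116280 = 77/1615.
There are C(4,3) = 4 such orderings, each equally likely, so P = 4 × 77/1615 = 308/1615.

308/1615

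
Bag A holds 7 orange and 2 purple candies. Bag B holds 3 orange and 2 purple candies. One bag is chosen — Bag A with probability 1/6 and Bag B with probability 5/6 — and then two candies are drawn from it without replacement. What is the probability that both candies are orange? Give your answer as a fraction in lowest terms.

From Bag A: P(both orange) = (7/9)(6/8) = 7/12.
From Bag B: P(both orange) = (3/5)(2/4) = 3/10.
Total probability = (1/6)(7/12) + (5/6)(3/10) = 25/72.

25/72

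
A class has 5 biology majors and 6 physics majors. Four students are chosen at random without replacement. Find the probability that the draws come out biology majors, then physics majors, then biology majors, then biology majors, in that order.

1/22

Chain rule:
P = 5/11 × 6/10 × 4/9 × 3/8 = 360/7920 = 1/22.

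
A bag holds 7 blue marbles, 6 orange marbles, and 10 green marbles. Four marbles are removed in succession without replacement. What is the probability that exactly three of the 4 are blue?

16/253

One ordering (blue drawn first) has probability 7/23 × 6/22 × 5/21 × 16/20 = 3360/212520 = 4/253.
There are C(4,3) = 4 such orderings, each equally likely, so P = 4 × 4/253 = 16/253.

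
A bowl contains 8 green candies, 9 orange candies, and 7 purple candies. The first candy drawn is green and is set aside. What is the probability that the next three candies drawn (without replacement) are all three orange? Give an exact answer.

12/253

With the first candy removed, 9 orange remain out of 23.
P = 9/23 × 8/22 × 7/21 = 504/10626 = 12/253.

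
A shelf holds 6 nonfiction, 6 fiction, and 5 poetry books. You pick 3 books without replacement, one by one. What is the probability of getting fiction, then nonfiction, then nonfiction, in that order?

3/68

Each draw changes the counts, so multiply the conditional probabilities along the sequence:
P = 6/17 × 6/16 × 5/15 = 180/4080 = 3/68.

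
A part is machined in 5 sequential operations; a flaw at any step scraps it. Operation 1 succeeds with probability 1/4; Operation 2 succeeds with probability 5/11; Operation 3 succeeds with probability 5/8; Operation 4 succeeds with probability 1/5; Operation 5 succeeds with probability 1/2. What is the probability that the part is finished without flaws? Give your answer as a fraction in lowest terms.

Each stage is reached only if all earlier stages succeed, so
P = 1/4 × 5/11 × 5/8 × 1/5 × 1/2 = 25/3520 = 5/704.

5/704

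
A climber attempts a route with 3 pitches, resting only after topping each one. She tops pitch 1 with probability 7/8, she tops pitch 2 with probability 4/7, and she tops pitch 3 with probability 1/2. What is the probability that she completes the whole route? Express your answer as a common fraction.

Multiplying along the chain,
P = 7/8 × 4/7 × 1/2 = 28/112 = 1/4.

1/4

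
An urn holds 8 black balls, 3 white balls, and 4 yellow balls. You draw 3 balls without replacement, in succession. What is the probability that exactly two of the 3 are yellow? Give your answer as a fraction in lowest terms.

66/455

One ordering (yellow drawn first) has probability 4/15 × 3/14 × 11/13 = 132/2730 = 22/455.
There are C(3,2) = 3 such orderings, each equally likely, so P = 3 × 22/455 = 66/455.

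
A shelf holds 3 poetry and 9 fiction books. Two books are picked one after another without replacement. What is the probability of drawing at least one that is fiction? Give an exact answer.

21/22

P(no fiction) = 3/12 × 2/11 = 6/132 = 1/22.
P(at least one) = 1 − 1/22 = 21/22.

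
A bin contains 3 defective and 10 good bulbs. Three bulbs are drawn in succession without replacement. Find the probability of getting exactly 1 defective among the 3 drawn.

One ordering (defective drawn first) has probability 3/13 × 10/12 × 9/11 = 270/1716 = 45/286.
There are C(3,1) = 3 such orderings, each equally likely, so P = 3 × 45/286 = 135/286.

135/286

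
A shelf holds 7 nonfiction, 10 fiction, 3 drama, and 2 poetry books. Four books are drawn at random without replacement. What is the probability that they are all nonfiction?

1/209

P(all nonfiction) = 7/22 × 6/21 × 5/20 × 4/19 = 840/175560 = 1/209.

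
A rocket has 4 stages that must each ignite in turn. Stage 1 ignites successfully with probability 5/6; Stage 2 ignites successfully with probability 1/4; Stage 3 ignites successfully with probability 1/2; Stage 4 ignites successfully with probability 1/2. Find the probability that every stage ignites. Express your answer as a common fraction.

Multiplying along the chain,
P = 5/6 × 1/4 × 1/2 × 1/2 = 5/96.

5/96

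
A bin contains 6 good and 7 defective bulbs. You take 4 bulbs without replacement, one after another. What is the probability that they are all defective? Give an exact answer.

7/143

P(all defective) = 7/13 × 6/12 × 5/11 × 4/10 = 840/17160 = 7/143.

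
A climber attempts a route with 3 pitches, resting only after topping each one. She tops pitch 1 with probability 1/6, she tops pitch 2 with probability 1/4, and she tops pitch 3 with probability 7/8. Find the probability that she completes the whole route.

7/192

Multiplying along the chain,
P = 1/6 × 1/4 × 7/8 = 7/192.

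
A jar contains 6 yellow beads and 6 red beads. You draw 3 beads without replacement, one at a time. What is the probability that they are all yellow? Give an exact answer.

P(every draw is yellow) = 6/12 × 5/11 × 4/10 = 120/1320 = 1/11.

1/11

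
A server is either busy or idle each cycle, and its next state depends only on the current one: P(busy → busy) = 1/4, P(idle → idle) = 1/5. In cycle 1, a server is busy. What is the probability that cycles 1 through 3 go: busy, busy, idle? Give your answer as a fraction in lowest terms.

Cycle 1 is given. For each transition, use the conditional probability from the current state:
P(busy | busy) = 1/4; P(idle | busy) = 3/4.
P = 1/4 × 3/4 = 3/16.

3/16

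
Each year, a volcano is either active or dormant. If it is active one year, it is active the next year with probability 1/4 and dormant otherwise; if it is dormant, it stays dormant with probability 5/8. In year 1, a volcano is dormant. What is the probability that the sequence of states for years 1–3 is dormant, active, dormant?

9/32

Year 1 is given. For each transition, use the conditional probability from the current state:
P(active | dormant) = 3/8; P(dormant | active) = 3/4.
P = 3/8 × 3/4 = 9/32.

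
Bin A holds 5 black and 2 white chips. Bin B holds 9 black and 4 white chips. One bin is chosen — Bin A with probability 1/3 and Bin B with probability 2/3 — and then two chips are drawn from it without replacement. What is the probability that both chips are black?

382/819

From Bin A: P(both black) = (5/7)(4/6) = 10/21.
From Bin B: P(both black) = (9/13)(8/12) = 6/13.
Total probability = (1/3)(10/21) + (2/3)(6/13) = 382/819.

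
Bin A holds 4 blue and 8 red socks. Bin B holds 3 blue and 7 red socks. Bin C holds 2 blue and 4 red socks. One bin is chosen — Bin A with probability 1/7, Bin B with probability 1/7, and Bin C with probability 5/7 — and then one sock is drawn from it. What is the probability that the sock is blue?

23/70

From Bin A: P(blue) = 4/12.
From Bin B: P(blue) = 3/10.
From Bin C: P(blue) = 2/6.
Total probability = (1/7)(4/12) + (1/7)(3/10) + (5/7)(2/6) = 23/70.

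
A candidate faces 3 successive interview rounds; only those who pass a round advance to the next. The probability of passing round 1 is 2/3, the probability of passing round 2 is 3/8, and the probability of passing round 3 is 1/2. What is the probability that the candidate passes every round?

1/8

Each stage is reached only if all earlier stages succeed, so
P = 2/3 × 3/8 × 1/2 = 6/48 = 1/8.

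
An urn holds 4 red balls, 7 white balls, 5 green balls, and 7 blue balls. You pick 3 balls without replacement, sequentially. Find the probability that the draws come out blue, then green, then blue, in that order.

Chain rule:
P = 7/23 × 5/22 × 6/21 = 210/10626 = 5/253.

5/253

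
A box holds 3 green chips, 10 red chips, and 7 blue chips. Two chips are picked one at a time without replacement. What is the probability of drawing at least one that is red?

29/38

P(no red) = 10/20 × 9/19 = 90/380 = 9/38.
P(at least one) = 1 − 9/38 = 29/38.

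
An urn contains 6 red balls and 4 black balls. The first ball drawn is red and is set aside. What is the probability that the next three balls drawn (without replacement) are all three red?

5/42

After the first draw, 5 of the remaining 9 balls are red.
P = 5/9 × 4/8 × 3/7 = 60/504 = 5/42.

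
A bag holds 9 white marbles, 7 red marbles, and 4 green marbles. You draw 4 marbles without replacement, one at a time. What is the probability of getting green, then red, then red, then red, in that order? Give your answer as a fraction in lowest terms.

Chain rule:
P = 4/20 × 7/19 × 6/18 × 5/17 = 840/116280 = 7/969.

7/969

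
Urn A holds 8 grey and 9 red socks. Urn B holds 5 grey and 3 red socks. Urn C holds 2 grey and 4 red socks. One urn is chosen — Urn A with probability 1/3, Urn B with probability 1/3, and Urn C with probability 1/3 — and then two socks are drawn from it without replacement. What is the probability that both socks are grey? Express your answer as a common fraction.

1124/5355

From Urn A: P(both grey) = (8/17)(7/16) = 7/34.
From Urn B: P(both grey) = (5/8)(4/7) = 5/14.
From Urn C: P(both grey) = (2/6)(1/5) = 1/15.
Total probability = (1/3)(7/34) + (1/3)(5/14) + (1/3)(1/15) = 1124/5355.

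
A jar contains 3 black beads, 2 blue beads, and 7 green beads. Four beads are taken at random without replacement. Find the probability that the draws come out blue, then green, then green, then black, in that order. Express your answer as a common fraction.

7/330

Multiply the probability of each draw given the previous ones:
P = 2/12 × 7/11 × 6/10 × 3/9 = 252/11880 = 7/330.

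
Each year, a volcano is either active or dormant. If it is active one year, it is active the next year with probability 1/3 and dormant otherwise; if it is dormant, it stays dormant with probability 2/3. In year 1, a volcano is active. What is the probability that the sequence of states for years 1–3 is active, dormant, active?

Year 1 is given. For each transition, use the conditional probability from the current state:
P(dormant | active) = 2/3; P(active | dormant) = 1/3.
P = 2/3 × 1/3 = 2/9.

2/9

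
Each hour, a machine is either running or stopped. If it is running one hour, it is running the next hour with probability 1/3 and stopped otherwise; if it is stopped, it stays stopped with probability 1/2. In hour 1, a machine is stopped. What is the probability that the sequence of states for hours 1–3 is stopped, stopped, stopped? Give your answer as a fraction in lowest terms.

1/4

Hour 1 is given. For each transition, use the conditional probability from the current state:
P(stopped | stopped) = 1/2; P(stopped | stopped) = 1/2.
P = 1/2 × 1/2 = 1/4.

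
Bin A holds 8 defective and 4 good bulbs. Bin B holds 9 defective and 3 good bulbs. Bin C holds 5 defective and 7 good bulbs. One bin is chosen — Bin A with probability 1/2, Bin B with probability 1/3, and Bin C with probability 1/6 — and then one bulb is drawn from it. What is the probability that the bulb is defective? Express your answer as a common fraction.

From Bin A: P(defective) = 8/12.
From Bin B: P(defective) = 9/12.
From Bin C: P(defective) = 5/12.
Total probability = (1/2)(8/12) + (1/3)(9/12) + (1/6)(5/12) = 47/72.

47/72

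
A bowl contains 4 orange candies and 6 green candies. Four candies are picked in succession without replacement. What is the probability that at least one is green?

P(no green) = 4/10 × 3/9 × 2/8 × 1/7 = 24/5040 = 1/210.
P(at least one) = 1 − 1/210 = 209/210.

209/210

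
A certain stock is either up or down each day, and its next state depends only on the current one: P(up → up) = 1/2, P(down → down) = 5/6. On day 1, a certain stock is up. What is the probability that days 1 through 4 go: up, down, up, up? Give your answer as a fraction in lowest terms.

1/24

Day 1 is given. For each transition, use the conditional probability from the current state:
P(down | up) = 1/2; P(up | down) = 1/6; P(up | up) = 1/2.
P = 1/2 × 1/6 × 1/2 = 1/24.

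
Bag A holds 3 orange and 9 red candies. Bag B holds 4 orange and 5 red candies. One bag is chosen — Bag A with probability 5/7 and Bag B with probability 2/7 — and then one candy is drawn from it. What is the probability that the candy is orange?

11/36

From Bag A: P(orange) = 3/12.
From Bag B: P(orange) = 4/9.
Total probability = (5/7)(3/12) + (2/7)(4/9) = 11/36.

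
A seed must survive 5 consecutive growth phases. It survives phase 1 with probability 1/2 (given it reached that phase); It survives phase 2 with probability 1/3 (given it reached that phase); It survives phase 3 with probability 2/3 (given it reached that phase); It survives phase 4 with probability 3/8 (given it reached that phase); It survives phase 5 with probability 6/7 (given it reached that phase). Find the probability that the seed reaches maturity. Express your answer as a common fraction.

1/28

The events are sequential, so multiply the conditional probabilities:
P = 1/2 × 1/3 × 2/3 × 3/8 × 6/7 = 36/1008 = 1/28.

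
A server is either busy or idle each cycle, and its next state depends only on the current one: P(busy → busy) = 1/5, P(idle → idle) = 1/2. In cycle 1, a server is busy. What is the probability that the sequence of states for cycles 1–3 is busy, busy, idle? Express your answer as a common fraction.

4/25

Cycle 1 is given. For each transition, use the conditional probability from the current state:
P(busy | busy) = 1/5; P(idle | busy) = 4/5.
P = 1/5 × 4/5 = 4/25.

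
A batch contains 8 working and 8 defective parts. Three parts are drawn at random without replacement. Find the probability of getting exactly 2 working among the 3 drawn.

One ordering (working drawn first) has probability 8/16 × 7/15 × 8/14 = 448/3360 = 2/15.
There are C(3,2) = 3 such orderings, each equally likely, so P = 3 × 2/15 = 2/5.

2/5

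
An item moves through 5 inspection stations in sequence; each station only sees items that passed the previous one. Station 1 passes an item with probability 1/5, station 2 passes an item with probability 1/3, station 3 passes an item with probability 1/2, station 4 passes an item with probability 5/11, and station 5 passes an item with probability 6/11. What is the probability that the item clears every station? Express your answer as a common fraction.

The events are sequential, so multiply the conditional probabilities:
P = 1/5 × 1/3 × 1/2 × 5/11 × 6/11 = 30/3630 = 1/121.

1/121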